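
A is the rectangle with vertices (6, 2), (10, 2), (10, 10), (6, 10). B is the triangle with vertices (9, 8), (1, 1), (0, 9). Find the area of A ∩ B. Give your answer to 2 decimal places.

4.44

The intersection is the polygon with vertices (6,8.333), (9,8), (6,5.375).
By the shoelace formula its area is 4.44.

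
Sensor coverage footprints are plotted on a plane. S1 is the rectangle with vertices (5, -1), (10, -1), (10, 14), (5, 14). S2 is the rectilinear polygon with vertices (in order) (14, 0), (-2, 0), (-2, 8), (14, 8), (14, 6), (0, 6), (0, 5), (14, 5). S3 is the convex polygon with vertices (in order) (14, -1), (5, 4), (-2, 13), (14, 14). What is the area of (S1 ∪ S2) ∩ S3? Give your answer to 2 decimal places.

86.62

|S1 ∪ S2| = 154.
|(S1 ∪ S2) ∩ S3| = 86.62.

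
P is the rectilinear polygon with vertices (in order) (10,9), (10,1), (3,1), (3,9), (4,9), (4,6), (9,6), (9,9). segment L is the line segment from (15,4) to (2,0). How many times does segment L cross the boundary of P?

The segment meets the boundary at (5.25,1), (10,2.462).

2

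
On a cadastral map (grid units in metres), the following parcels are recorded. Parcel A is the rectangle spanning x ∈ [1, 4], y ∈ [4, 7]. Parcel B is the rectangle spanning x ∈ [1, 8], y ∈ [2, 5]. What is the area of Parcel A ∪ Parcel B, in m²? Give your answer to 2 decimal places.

By inclusion–exclusion:
Individual areas: |Parcel A| = 9, |Parcel B| = 21.
|Parcel A∩Parcel B|: x∈[1,4], y∈[4,5] → 3·1 = 3.
|Parcel A ∪ Parcel B| = 30 − 3 = 27.00.

27.00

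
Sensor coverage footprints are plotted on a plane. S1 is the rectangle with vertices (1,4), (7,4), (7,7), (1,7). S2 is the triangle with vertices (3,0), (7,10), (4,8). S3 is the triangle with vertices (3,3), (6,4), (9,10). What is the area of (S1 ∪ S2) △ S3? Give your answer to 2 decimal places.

21.57

|S1 ∪ S2| = 24.4625.
|(S1 ∪ S2) ∩ S3| = 5.1944.
|(S1 ∪ S2) △ S3| = 24.4625 + 7.5 − 10.3887 = 21.57.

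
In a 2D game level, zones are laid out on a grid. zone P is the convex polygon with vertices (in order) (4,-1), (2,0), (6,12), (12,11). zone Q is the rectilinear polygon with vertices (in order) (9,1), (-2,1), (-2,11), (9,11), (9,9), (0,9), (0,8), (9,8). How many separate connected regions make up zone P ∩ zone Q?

zone P ∩ zone Q splits into 2 disjoint pieces (area 28.4167, area 7.3333).

2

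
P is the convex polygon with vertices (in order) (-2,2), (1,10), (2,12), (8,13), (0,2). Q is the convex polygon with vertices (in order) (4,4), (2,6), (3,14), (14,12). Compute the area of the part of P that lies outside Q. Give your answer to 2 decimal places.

|P| = 40, |P∩Q| = 19.1232.
|P ∖ Q| = |P| − |P∩Q| = 40 − 19.1232 = 20.88.

20.88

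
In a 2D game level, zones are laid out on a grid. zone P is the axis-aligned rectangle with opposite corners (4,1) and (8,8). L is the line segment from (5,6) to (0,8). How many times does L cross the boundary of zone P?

1

The segment meets the boundary at (4,6.4).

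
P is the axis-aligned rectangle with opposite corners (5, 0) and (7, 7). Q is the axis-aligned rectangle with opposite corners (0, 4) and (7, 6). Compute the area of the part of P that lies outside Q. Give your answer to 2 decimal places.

10.00

|P∩Q|: x∈[5,7], y∈[4,6] → 2·2 = 4.
|P| = 14.
|P ∖ Q| = |P| − |P∩Q| = 14 − 4 = 10.00.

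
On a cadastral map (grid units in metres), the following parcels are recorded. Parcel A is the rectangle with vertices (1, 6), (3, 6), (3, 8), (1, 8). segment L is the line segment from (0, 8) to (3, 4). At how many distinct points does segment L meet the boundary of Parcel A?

The segment meets the boundary at (1.5,6), (1,6.667).

2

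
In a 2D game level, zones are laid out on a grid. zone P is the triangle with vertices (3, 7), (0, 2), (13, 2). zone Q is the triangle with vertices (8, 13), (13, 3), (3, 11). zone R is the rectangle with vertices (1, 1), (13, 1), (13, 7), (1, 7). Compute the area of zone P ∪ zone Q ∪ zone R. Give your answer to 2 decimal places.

96.83

By inclusion–exclusion:
Individual areas: |zone P| = 32.5, |zone Q| = 30, |zone R| = 72.
|zone P∩zone Q| = 0.
|zone P∩zone R| = 31.6667.
|zone Q∩zone R| = 6.
|zone P∩zone Q∩zone R| = 0.
|zone P ∪ zone Q ∪ zone R| = 134.5 − 37.6667 + 0 = 96.83.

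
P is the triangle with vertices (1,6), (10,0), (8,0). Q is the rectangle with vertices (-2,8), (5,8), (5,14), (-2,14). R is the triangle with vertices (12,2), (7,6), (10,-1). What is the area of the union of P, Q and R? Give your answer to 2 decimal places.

59.41

By inclusion–exclusion:
Individual areas: |P| = 6, |Q| = 42, |R| = 11.5.
|P∩Q| = 0.
|P∩R| = 0.0857.
|Q∩R| = 0.
|P∩Q∩R| = 0.
|P ∪ Q ∪ R| = 59.5 − 0.0857 + 0 = 59.41.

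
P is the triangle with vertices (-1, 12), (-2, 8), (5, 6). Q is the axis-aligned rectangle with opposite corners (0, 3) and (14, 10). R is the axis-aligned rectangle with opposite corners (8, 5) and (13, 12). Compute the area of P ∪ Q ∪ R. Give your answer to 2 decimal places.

By inclusion–exclusion:
Individual areas: |P| = 15, |Q| = 98, |R| = 35.
|P∩Q| = 8.4286.
|P∩R| = 0.
|Q∩R|: x∈[8,13], y∈[5,10] → 5·5 = 25.
|P∩Q∩R| = 0.
|P ∪ Q ∪ R| = 148 − 33.4286 + 0 = 114.57.

114.57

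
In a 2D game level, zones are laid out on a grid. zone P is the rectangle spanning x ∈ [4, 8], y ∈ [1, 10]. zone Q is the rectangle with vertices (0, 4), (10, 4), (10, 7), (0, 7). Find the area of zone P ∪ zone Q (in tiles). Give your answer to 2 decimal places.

54.00

By inclusion–exclusion:
Individual areas: |zone P| = 36, |zone Q| = 30.
|zone P∩zone Q|: x∈[4,8], y∈[4,7] → 4·3 = 12.
|zone P ∪ zone Q| = 66 − 12 = 54.00.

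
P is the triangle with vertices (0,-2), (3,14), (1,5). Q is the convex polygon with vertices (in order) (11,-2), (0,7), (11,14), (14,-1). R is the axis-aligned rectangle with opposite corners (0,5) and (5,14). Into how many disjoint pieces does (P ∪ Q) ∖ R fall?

(P ∪ Q) ∖ R splits into 2 disjoint pieces (area 1.0938, area 96.4899).

2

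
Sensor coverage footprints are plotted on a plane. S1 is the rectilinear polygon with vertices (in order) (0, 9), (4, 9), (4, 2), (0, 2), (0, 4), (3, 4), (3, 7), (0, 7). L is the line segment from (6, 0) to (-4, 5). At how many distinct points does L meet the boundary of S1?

The segment meets the boundary at (0,3), (2,2).

2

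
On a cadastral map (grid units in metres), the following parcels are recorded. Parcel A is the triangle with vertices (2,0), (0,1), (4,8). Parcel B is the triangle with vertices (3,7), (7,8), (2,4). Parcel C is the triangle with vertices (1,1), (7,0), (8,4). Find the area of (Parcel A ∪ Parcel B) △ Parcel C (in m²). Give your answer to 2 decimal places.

24.21

|Parcel A ∪ Parcel B| = 12.7125.
|(Parcel A ∪ Parcel B) ∩ Parcel C| = 0.5.
|(Parcel A ∪ Parcel B) △ Parcel C| = 12.7125 + 12.5 − 1 = 24.21.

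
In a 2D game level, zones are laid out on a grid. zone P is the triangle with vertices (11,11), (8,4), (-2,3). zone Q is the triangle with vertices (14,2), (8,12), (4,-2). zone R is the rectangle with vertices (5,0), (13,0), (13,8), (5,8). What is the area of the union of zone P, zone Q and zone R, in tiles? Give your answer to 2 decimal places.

91.20

By inclusion–exclusion:
Individual areas: |zone P| = 33.5, |zone Q| = 62, |zone R| = 64.
|zone P∩zone Q| = 14.2328.
|zone P∩zone R| = 15.4891.
|zone Q∩zone R| = 49.131.
|zone P∩zone Q∩zone R| = 10.5546.
|zone P ∪ zone Q ∪ zone R| = 159.5 − 78.8529 + 10.5546 = 91.20.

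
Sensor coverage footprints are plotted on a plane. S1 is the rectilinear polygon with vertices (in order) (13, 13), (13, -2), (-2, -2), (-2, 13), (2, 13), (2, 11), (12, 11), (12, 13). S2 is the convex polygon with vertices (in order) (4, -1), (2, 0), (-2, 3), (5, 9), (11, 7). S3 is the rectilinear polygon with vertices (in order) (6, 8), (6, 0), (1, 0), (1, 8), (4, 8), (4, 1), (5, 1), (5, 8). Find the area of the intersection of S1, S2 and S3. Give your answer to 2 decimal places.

28.46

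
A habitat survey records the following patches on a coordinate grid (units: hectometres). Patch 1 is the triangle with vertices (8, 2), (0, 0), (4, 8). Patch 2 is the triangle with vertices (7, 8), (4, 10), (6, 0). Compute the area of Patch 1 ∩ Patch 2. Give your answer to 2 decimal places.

The intersection is the polygon with vertices (5.714,1.429), (4.571,7.143), (6.526,4.21), (6.194,1.548).
By the shoelace formula its area is 4.53.

4.53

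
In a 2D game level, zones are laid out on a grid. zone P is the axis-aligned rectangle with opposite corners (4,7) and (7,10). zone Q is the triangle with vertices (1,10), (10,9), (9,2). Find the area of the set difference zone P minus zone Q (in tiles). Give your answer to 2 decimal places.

|zone P| = 9, |zone P∩zone Q| = 7.5.
|zone P ∖ zone Q| = |zone P| − |zone P∩zone Q| = 9 − 7.5 = 1.50.

1.50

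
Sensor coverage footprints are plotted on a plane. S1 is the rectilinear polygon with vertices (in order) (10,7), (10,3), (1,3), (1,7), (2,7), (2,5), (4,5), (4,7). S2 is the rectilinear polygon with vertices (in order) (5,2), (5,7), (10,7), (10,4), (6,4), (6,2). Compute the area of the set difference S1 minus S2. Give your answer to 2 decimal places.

|S1| = 32, |S1∩S2| = 16.
|S1 ∖ S2| = |S1| − |S1∩S2| = 32 − 16 = 16.00.

16.00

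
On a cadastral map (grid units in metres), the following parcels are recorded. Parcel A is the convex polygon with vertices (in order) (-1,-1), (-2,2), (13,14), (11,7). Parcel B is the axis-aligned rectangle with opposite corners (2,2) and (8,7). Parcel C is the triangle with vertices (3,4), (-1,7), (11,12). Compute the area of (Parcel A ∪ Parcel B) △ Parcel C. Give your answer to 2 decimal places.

73.86

|Parcel A ∪ Parcel B| = 71.275.
|(Parcel A ∪ Parcel B) ∩ Parcel C| = 12.7066.
|(Parcel A ∪ Parcel B) △ Parcel C| = 71.275 + 28 − 25.4133 = 73.86.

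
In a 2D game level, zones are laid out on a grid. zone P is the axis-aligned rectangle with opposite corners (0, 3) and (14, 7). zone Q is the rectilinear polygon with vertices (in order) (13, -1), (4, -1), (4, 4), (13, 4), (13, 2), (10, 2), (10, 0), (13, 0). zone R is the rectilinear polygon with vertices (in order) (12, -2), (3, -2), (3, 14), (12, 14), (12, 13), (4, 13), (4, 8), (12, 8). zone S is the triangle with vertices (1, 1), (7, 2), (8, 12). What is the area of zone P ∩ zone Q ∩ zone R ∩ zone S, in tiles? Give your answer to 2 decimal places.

3.15

The intersection is the polygon with vertices (7.2,4), (7.1,3), (4,3), (4,4).
By the shoelace formula its area is 3.15.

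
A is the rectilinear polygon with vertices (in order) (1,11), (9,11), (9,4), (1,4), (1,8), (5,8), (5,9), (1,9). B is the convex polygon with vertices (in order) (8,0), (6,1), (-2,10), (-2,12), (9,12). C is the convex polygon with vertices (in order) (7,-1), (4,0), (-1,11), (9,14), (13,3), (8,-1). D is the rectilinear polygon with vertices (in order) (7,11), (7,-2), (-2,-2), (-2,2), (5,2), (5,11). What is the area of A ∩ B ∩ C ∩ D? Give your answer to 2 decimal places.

14.00

The intersection is the polygon with vertices (5,4), (5,8), (5,9), (5,11), (7,11), (7,4).
By the shoelace formula its area is 14.00.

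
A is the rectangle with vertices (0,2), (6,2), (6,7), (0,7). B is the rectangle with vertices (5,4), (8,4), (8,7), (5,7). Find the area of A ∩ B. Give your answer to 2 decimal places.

3.00

|A∩B|: x∈[5,6], y∈[4,7] → 1·3 = 3.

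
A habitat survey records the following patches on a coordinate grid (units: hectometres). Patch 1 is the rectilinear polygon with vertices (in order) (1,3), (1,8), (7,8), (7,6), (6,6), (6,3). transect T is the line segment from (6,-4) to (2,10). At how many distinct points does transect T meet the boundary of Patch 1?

The segment meets the boundary at (2.571,8), (4,3).

2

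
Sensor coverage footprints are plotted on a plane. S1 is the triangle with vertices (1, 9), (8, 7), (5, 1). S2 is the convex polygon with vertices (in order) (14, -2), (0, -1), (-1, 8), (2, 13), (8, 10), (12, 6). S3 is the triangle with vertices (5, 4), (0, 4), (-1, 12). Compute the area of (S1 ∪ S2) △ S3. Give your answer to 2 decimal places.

|S1 ∪ S2| = 154.
|(S1 ∪ S2) ∩ S3| = 18.1609.
|(S1 ∪ S2) △ S3| = 154 + 20 − 36.3218 = 137.68.

137.68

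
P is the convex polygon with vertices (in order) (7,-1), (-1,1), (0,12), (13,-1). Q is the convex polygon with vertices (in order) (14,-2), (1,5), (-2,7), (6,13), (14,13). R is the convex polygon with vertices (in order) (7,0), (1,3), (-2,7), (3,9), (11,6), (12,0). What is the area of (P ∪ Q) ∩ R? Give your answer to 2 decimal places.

78.33

The region (P ∪ Q) ∩ R is the polygon with vertices (-0.543,6.029), (-2,7), (3,9), (11,6), (12,0), (7,0), (1,3), (-0.622,5.162).
By the shoelace formula its area is 78.33.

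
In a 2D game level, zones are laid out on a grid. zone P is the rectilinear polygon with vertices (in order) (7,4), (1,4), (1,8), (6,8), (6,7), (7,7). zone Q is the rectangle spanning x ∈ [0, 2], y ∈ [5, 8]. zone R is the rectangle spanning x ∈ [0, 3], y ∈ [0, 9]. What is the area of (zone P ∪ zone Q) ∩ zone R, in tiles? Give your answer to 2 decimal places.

The region (zone P ∪ zone Q) ∩ zone R is the polygon with vertices (1,5), (0,5), (0,8), (1,8), (2,8), (3,8), (3,4), (1,4).
By the shoelace formula its area is 11.00.

11.00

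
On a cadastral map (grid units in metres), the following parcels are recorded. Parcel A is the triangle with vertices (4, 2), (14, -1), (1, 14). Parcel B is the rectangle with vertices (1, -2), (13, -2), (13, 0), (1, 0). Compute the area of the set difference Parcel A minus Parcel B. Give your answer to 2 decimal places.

54.68

|Parcel A| = 55.5, |Parcel A∩Parcel B| = 0.8167.
|Parcel A ∖ Parcel B| = |Parcel A| − |Parcel A∩Parcel B| = 55.5 − 0.8167 = 54.68.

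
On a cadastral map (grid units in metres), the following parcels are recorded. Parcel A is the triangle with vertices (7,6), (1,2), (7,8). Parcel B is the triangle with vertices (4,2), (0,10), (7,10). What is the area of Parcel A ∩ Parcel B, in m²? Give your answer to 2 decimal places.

The intersection is the polygon with vertices (3.25,3.5), (3,4), (5.8,6.8), (5,4.667).
By the shoelace formula its area is 2.45.

2.45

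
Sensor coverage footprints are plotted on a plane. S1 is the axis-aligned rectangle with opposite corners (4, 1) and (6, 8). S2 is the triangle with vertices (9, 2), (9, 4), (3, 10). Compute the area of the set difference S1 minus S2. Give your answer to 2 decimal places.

13.00

|S1| = 14, |S1∩S2| = 1.
|S1 ∖ S2| = |S1| − |S1∩S2| = 14 − 1 = 13.00.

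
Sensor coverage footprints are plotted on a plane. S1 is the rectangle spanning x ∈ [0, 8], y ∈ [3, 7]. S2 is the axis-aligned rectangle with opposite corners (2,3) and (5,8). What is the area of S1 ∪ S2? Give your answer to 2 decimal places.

35.00

By inclusion–exclusion:
Individual areas: |S1| = 32, |S2| = 15.
|S1∩S2|: x∈[2,5], y∈[3,7] → 3·4 = 12.
|S1 ∪ S2| = 47 − 12 = 35.00.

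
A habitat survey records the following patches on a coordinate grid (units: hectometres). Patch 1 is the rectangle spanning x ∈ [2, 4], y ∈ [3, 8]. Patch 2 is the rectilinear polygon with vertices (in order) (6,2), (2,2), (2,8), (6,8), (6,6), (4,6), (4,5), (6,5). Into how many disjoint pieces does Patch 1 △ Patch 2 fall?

2

Patch 1 △ Patch 2 splits into 2 disjoint pieces (area 8, area 4).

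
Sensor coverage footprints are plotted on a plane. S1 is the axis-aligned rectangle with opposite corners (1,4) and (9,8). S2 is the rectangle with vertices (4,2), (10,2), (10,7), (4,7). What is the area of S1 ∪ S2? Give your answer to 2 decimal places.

47.00

By inclusion–exclusion:
Individual areas: |S1| = 32, |S2| = 30.
|S1∩S2|: x∈[4,9], y∈[4,7] → 5·3 = 15.
|S1 ∪ S2| = 62 − 15 = 47.00.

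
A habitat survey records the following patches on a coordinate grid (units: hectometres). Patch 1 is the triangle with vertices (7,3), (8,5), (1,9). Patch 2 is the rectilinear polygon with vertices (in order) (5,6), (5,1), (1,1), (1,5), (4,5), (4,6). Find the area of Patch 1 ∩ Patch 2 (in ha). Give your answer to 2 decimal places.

0.50

The intersection is the polygon with vertices (4,6), (5,6), (5,5).
By the shoelace formula its area is 0.50.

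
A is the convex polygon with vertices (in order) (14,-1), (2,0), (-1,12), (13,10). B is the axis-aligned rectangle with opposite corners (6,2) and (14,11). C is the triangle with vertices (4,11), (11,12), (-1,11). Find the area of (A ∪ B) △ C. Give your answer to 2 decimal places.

156.30

|A ∪ B| = 156.0909.
|(A ∪ B) ∩ C| = 1.1441.
|(A ∪ B) △ C| = 156.0909 + 2.5 − 2.2881 = 156.30.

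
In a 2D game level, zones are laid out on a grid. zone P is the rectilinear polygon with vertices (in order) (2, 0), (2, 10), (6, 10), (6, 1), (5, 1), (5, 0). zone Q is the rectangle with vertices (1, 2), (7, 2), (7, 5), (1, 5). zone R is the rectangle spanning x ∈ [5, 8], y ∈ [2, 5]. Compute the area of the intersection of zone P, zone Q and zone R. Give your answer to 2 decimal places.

The intersection is the polygon with vertices (6,5), (6,2), (5,2), (5,5).
By the shoelace formula its area is 3.00.

3.00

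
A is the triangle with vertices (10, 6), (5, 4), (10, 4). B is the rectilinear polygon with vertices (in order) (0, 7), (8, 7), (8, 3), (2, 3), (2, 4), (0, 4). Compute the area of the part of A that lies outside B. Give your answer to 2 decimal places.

3.20

|A| = 5, |A∩B| = 1.8.
|A ∖ B| = |A| − |A∩B| = 5 − 1.8 = 3.20.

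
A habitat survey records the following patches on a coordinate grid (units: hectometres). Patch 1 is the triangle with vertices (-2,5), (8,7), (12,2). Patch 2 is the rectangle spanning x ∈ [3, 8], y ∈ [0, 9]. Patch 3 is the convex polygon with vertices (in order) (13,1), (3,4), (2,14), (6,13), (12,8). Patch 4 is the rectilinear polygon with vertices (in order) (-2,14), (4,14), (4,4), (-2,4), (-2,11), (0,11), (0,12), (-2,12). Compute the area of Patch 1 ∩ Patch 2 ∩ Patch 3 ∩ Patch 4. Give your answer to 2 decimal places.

2.10

The intersection is the polygon with vertices (3,6), (4,6.2), (4,4), (3,4).
By the shoelace formula its area is 2.10.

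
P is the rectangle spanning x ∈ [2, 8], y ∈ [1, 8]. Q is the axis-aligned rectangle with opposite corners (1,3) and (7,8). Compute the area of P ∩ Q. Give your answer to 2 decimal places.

25.00

|P∩Q|: x∈[2,7], y∈[3,8] → 5·5 = 25.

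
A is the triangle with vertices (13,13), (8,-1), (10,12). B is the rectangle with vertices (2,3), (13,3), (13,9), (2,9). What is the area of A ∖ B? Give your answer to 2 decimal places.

9.96

|A| = 18.5, |A∩B| = 8.5385.
|A ∖ B| = |A| − |A∩B| = 18.5 − 8.5385 = 9.96.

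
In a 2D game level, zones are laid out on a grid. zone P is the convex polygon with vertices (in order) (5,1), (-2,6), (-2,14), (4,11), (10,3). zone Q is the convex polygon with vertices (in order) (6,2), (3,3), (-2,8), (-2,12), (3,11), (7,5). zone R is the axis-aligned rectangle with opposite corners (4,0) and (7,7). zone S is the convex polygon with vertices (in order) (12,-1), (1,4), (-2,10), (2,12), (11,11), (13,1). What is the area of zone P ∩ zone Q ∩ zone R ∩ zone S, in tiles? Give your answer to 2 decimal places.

11.50

The intersection is the polygon with vertices (6,2), (4,2.667), (4,7), (5.667,7), (7,5).
By the shoelace formula its area is 11.50.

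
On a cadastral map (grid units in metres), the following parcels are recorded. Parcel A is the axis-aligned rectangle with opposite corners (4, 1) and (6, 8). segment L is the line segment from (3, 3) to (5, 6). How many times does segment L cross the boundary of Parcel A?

1

The segment meets the boundary at (4,4.5).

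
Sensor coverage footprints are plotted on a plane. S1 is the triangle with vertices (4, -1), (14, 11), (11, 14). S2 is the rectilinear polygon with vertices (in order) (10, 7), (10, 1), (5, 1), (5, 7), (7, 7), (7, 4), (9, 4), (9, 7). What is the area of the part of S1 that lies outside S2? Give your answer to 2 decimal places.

27.28

|S1| = 33, |S1∩S2| = 5.7214.
|S1 ∖ S2| = |S1| − |S1∩S2| = 33 − 5.7214 = 27.28.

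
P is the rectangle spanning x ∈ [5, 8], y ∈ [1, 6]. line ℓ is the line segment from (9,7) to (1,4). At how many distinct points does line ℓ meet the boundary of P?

2

The segment meets the boundary at (5,5.5), (6.333,6).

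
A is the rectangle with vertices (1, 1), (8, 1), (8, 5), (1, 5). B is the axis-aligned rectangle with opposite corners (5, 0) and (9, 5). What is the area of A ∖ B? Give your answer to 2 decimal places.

|A∩B|: x∈[5,8], y∈[1,5] → 3·4 = 12.
|A| = 28.
|A ∖ B| = |A| − |A∩B| = 28 − 12 = 16.00.

16.00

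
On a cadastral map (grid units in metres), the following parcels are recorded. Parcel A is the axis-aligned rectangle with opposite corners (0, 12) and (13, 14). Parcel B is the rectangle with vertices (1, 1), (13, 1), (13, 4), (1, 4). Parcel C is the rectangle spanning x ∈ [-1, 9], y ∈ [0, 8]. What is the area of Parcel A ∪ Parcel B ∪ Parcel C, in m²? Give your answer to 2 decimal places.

118.00

By inclusion–exclusion:
Individual areas: |Parcel A| = 26, |Parcel B| = 36, |Parcel C| = 80.
|Parcel A∩Parcel B| = 0 (no overlap).
|Parcel A∩Parcel C| = 0 (no overlap).
|Parcel B∩Parcel C|: x∈[1,9], y∈[1,4] → 8·3 = 24.
|Parcel A∩Parcel B∩Parcel C| = 0.
|Parcel A ∪ Parcel B ∪ Parcel C| = 142 − 24 + 0 = 118.00.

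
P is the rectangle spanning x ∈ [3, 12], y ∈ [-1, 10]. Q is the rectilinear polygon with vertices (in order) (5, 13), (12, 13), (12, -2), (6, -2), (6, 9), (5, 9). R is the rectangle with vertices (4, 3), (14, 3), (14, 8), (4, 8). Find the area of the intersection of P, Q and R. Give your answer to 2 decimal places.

30.00

The intersection is the polygon with vertices (6,8), (12,8), (12,3), (6,3).
By the shoelace formula its area is 30.00.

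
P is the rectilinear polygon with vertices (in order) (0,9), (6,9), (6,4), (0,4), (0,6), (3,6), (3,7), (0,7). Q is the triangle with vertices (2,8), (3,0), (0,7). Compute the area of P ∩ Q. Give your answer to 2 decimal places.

4.10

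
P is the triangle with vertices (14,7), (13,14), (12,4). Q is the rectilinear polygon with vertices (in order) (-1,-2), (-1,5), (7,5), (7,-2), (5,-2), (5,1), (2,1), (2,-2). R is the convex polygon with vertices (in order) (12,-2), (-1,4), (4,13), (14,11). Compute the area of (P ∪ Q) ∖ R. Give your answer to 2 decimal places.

|P ∪ Q| = 55.5.
|(P ∪ Q) ∩ R| = 29.0233.
|(P ∪ Q) ∖ R| = 55.5 − 29.0233 = 26.48.

26.48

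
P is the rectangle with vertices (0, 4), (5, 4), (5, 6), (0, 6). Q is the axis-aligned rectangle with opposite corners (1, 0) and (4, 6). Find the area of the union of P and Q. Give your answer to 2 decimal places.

22.00

By inclusion–exclusion:
Individual areas: |P| = 10, |Q| = 18.
|P∩Q|: x∈[1,4], y∈[4,6] → 3·2 = 6.
|P ∪ Q| = 28 − 6 = 22.00.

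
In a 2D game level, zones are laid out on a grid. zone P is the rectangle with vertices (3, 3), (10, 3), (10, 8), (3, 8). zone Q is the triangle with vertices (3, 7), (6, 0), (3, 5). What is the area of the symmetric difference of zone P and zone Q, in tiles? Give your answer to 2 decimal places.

33.54

|zone P| = 35, |zone Q| = 3, |zone P∩zone Q| = 2.2286.
|zone P △ zone Q| = |zone P| + |zone Q| − 2·|zone P∩zone Q| = 35 + 3 − 4.4571 = 33.54.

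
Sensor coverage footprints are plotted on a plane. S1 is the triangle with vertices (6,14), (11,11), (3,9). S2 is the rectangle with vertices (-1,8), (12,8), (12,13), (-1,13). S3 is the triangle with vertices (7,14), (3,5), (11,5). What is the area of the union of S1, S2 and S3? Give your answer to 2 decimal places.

By inclusion–exclusion:
Individual areas: |S1| = 17, |S2| = 65, |S3| = 36.
|S1∩S2| = 15.8667.
|S1∩S3| = 7.0278.
|S2∩S3| = 15.5556.
|S1∩S2∩S3| = 6.7556.
|S1 ∪ S2 ∪ S3| = 118 − 38.45 + 6.7556 = 86.31.

86.31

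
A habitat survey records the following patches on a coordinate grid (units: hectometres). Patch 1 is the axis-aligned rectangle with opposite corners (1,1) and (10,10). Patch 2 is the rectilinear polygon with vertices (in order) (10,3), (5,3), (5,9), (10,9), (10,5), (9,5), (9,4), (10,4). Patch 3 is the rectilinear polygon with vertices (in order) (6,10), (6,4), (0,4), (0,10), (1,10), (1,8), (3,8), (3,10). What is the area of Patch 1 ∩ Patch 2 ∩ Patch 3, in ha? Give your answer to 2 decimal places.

5.00

The intersection is the polygon with vertices (5,9), (6,9), (6,4), (5,4).
By the shoelace formula its area is 5.00.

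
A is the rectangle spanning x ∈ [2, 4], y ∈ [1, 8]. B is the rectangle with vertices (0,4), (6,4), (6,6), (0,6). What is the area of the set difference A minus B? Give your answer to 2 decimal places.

|A∩B|: x∈[2,4], y∈[4,6] → 2·2 = 4.
|A| = 14.
|A ∖ B| = |A| − |A∩B| = 14 − 4 = 10.00.

10.00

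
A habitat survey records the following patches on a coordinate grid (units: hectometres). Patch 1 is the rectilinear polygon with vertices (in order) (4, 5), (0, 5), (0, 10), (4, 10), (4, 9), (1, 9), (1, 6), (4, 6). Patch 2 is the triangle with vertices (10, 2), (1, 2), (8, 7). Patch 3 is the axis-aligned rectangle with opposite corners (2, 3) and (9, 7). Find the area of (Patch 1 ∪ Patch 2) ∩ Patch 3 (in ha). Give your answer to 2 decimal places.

|Patch 1 ∪ Patch 2| = 33.5.
|(Patch 1 ∪ Patch 2) ∩ Patch 3| = 15.95.

15.95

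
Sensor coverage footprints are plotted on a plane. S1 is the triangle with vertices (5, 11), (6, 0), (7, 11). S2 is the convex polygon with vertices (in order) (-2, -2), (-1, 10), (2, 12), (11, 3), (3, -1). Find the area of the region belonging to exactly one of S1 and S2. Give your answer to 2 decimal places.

103.31

|S1| = 11, |S2| = 104, |S1∩S2| = 5.8439.
|S1 △ S2| = |S1| + |S2| − 2·|S1∩S2| = 11 + 104 − 11.6878 = 103.31.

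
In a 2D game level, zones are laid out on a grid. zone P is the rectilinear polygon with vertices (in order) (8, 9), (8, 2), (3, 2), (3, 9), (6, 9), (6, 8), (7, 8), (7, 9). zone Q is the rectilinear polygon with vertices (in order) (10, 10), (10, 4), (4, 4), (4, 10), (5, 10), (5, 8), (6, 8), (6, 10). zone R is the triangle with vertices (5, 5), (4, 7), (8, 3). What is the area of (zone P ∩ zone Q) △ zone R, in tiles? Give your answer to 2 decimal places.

|zone P ∩ zone Q| = 18.
|(zone P ∩ zone Q) ∩ zone R| = 1.75.
|(zone P ∩ zone Q) △ zone R| = 18 + 2 − 3.5 = 16.50.

16.50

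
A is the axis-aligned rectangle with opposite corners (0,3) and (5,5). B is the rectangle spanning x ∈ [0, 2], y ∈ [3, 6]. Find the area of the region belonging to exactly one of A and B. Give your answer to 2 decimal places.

8.00

|A∩B|: x∈[0,2], y∈[3,5] → 2·2 = 4.
|A △ B| = |A| + |B| − 2·|A∩B| = 10 + 6 − 8 = 8.00.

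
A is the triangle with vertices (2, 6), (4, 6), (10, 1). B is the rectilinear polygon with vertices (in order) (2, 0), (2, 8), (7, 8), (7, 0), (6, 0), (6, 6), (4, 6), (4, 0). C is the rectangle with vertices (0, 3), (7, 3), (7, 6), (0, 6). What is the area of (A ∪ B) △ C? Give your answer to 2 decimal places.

29.85

|A ∪ B| = 31.0208.
|(A ∪ B) ∩ C| = 11.0833.
|(A ∪ B) △ C| = 31.0208 + 21 − 22.1667 = 29.85.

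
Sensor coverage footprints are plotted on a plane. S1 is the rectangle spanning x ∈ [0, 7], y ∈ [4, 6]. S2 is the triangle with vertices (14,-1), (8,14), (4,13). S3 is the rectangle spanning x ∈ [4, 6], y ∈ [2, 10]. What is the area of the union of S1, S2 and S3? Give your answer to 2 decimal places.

59.00

By inclusion–exclusion:
Individual areas: |S1| = 14, |S2| = 33, |S3| = 16.
|S1∩S2| = 0.
|S1∩S3|: x∈[4,6], y∈[4,6] → 2·2 = 4.
|S2∩S3| = 0.
|S1∩S2∩S3| = 0.
|S1 ∪ S2 ∪ S3| = 63 − 4 + 0 = 59.00.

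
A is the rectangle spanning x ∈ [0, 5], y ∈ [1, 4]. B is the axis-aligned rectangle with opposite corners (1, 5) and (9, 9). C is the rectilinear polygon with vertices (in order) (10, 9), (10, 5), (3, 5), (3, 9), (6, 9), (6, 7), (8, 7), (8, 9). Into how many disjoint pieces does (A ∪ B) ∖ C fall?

3

(A ∪ B) ∖ C splits into 3 disjoint pieces (area 15, area 4, area 8).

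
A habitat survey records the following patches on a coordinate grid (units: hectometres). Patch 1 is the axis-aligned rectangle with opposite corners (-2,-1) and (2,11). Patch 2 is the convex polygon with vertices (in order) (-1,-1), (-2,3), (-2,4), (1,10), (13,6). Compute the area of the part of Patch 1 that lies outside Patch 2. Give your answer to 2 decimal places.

|Patch 1| = 48, |Patch 1∩Patch 2| = 30.5833.
|Patch 1 ∖ Patch 2| = |Patch 1| − |Patch 1∩Patch 2| = 48 − 30.5833 = 17.42.

17.42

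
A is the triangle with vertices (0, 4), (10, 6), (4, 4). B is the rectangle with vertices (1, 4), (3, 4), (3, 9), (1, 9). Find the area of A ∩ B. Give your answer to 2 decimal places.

The intersection is the polygon with vertices (3,4.6), (3,4), (1,4), (1,4.2).
By the shoelace formula its area is 0.80.

0.80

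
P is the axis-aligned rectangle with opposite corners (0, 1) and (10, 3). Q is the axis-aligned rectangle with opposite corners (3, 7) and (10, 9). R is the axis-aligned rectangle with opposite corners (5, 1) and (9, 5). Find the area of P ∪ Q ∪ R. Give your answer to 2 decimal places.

42.00

By inclusion–exclusion:
Individual areas: |P| = 20, |Q| = 14, |R| = 16.
|P∩Q| = 0 (no overlap).
|P∩R|: x∈[5,9], y∈[1,3] → 4·2 = 8.
|Q∩R| = 0 (no overlap).
|P∩Q∩R| = 0.
|P ∪ Q ∪ R| = 50 − 8 + 0 = 42.00.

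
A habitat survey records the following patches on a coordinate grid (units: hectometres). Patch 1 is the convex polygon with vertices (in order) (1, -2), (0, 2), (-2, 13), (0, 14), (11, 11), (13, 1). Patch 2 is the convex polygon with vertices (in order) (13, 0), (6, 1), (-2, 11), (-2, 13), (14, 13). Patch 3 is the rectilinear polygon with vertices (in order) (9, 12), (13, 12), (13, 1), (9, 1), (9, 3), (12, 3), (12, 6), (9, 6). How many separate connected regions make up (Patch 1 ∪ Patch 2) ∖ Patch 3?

(Patch 1 ∪ Patch 2) ∖ Patch 3 is a single connected region.

1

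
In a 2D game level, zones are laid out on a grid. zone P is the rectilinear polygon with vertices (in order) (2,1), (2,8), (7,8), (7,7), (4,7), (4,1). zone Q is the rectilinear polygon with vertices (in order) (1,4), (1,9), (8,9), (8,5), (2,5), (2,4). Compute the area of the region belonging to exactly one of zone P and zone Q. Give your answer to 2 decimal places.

|zone P| = 17, |zone Q| = 29, |zone P∩zone Q| = 9.
|zone P △ zone Q| = |zone P| + |zone Q| − 2·|zone P∩zone Q| = 17 + 29 − 18 = 28.00.

28.00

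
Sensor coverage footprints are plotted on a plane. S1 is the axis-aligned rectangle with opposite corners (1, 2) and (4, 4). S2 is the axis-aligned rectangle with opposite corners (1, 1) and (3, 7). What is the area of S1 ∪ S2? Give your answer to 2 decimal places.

14.00

By inclusion–exclusion:
Individual areas: |S1| = 6, |S2| = 12.
|S1∩S2|: x∈[1,3], y∈[2,4] → 2·2 = 4.
|S1 ∪ S2| = 18 − 4 = 14.00.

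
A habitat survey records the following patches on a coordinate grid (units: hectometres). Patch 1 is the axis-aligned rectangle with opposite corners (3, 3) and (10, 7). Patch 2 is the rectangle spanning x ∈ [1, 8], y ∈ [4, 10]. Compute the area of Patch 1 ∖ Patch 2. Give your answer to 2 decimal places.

13.00

|Patch 1∩Patch 2|: x∈[3,8], y∈[4,7] → 5·3 = 15.
|Patch 1| = 28.
|Patch 1 ∖ Patch 2| = |Patch 1| − |Patch 1∩Patch 2| = 28 − 15 = 13.00.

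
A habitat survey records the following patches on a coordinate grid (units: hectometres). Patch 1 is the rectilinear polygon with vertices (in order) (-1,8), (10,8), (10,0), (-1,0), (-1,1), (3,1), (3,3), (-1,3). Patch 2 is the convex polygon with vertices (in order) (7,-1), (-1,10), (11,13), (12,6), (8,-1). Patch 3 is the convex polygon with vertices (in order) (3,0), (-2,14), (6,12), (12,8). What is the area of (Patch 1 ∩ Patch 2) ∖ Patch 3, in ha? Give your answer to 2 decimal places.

|Patch 1 ∩ Patch 2| = 51.3052.
|(Patch 1 ∩ Patch 2) ∩ Patch 3| = 34.2044.
|(Patch 1 ∩ Patch 2) ∖ Patch 3| = 51.3052 − 34.2044 = 17.10.

17.10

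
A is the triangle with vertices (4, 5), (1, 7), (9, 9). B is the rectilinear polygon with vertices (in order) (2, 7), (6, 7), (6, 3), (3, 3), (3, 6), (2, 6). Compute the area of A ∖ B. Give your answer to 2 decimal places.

6.02

|A| = 11, |A∩B| = 4.9833.
|A ∖ B| = |A| − |A∩B| = 11 − 4.9833 = 6.02.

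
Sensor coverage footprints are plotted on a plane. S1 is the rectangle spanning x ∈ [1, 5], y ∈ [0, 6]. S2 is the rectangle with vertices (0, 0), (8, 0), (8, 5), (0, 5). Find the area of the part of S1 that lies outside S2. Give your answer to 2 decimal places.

4.00

|S1∩S2|: x∈[1,5], y∈[0,5] → 4·5 = 20.
|S1| = 24.
|S1 ∖ S2| = |S1| − |S1∩S2| = 24 − 20 = 4.00.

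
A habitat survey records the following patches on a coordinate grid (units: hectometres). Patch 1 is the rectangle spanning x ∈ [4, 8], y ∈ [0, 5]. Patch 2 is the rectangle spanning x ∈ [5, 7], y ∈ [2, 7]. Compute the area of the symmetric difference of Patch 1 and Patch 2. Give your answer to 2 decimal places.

18.00

|Patch 1∩Patch 2|: x∈[5,7], y∈[2,5] → 2·3 = 6.
|Patch 1 △ Patch 2| = |Patch 1| + |Patch 2| − 2·|Patch 1∩Patch 2| = 20 + 10 − 12 = 18.00.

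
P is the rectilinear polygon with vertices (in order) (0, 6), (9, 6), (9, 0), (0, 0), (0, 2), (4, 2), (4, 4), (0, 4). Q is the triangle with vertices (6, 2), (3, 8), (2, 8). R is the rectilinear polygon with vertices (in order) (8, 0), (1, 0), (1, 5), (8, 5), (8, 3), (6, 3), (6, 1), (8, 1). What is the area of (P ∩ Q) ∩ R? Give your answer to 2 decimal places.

The region (P ∩ Q) ∩ R is the polygon with vertices (6,2), (4,5), (4.5,5).
By the shoelace formula its area is 0.75.

0.75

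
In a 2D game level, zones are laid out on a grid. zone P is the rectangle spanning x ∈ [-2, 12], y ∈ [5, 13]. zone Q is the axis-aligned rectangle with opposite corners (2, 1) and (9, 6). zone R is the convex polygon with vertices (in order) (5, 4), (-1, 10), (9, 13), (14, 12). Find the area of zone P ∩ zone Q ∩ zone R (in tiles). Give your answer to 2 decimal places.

3.19

The intersection is the polygon with vertices (7.25,6), (6.125,5), (4,5), (3,6).
By the shoelace formula its area is 3.19.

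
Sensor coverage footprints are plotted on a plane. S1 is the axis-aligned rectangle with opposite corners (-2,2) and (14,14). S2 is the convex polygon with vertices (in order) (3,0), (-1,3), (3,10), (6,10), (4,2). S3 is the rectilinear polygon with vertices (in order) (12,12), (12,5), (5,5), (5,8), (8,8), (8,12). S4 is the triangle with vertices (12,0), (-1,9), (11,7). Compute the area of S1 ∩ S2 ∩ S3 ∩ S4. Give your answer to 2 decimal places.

0.48

The intersection is the polygon with vertices (5,8), (5.48,7.92), (5,6).
By the shoelace formula its area is 0.48.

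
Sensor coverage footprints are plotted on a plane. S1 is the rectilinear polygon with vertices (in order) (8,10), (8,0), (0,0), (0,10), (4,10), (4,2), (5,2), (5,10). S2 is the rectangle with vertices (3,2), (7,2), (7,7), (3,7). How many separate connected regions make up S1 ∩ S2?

2

S1 ∩ S2 splits into 2 disjoint pieces (area 5, area 10).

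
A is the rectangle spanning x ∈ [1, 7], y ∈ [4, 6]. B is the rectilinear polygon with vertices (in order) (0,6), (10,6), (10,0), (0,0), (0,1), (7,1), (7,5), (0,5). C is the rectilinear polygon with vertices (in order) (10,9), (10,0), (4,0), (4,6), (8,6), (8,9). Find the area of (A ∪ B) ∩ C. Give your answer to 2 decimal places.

27.00

|A ∪ B| = 38.
|(A ∪ B) ∩ C| = 27.00.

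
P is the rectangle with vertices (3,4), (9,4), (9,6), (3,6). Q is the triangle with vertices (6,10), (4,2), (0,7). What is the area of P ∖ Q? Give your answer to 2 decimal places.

8.50

|P| = 12, |P∩Q| = 3.5.
|P ∖ Q| = |P| − |P∩Q| = 12 − 3.5 = 8.50.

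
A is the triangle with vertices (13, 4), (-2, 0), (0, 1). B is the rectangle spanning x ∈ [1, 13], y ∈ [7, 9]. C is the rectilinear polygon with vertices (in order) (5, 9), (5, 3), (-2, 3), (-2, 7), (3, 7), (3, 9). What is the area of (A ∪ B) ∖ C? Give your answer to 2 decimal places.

|A ∪ B| = 27.5.
|(A ∪ B) ∩ C| = 4.
|(A ∪ B) ∖ C| = 27.5 − 4 = 23.50.

23.50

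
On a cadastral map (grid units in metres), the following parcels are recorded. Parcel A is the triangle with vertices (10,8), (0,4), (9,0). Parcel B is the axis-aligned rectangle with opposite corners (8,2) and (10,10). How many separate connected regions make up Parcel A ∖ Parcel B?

1

Parcel A ∖ Parcel B is a single connected region.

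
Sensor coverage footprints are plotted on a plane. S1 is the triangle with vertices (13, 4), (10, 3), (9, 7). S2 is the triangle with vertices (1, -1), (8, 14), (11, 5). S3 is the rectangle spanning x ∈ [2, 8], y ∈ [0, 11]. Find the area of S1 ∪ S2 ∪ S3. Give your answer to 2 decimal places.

By inclusion–exclusion:
Individual areas: |S1| = 6.5, |S2| = 54, |S3| = 66.
|S1∩S2| = 2.5314.
|S1∩S3| = 0.
|S2∩S3| = 34.7952.
|S1∩S2∩S3| = 0.
|S1 ∪ S2 ∪ S3| = 126.5 − 37.3266 + 0 = 89.17.

89.17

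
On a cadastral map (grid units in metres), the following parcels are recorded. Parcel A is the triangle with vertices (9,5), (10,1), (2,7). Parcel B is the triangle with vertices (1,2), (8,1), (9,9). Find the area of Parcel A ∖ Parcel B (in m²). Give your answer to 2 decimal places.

5.76

|Parcel A| = 13, |Parcel A∩Parcel B| = 7.2427.
|Parcel A ∖ Parcel B| = |Parcel A| − |Parcel A∩Parcel B| = 13 − 7.2427 = 5.76.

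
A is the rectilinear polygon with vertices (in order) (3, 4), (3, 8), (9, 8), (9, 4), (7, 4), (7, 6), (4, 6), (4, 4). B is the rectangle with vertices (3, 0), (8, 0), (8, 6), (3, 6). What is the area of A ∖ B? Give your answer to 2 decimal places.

14.00

|A| = 18, |A∩B| = 4.
|A ∖ B| = |A| − |A∩B| = 18 − 4 = 14.00.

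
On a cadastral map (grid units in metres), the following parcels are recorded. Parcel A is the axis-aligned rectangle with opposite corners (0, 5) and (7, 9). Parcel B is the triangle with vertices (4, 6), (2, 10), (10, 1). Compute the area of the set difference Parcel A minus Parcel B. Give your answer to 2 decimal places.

|Parcel A| = 28, |Parcel A∩Parcel B| = 4.3167.
|Parcel A ∖ Parcel B| = |Parcel A| − |Parcel A∩Parcel B| = 28 − 4.3167 = 23.68.

23.68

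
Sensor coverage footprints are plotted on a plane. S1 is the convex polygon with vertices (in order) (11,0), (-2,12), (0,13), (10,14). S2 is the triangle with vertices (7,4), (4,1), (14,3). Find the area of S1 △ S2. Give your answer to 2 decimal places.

|S1| = 89, |S2| = 12, |S1∩S2| = 4.7114.
|S1 △ S2| = |S1| + |S2| − 2·|S1∩S2| = 89 + 12 − 9.4228 = 91.58.

91.58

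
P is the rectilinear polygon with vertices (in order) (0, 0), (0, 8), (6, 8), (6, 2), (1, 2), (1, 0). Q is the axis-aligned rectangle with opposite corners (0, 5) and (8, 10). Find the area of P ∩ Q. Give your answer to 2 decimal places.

The intersection is the polygon with vertices (0,8), (6,8), (6,5), (0,5).
By the shoelace formula its area is 18.00.

18.00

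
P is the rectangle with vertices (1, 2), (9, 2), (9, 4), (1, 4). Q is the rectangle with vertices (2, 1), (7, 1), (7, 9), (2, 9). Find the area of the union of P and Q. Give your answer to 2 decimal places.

By inclusion–exclusion:
Individual areas: |P| = 16, |Q| = 40.
|P∩Q|: x∈[2,7], y∈[2,4] → 5·2 = 10.
|P ∪ Q| = 56 − 10 = 46.00.

46.00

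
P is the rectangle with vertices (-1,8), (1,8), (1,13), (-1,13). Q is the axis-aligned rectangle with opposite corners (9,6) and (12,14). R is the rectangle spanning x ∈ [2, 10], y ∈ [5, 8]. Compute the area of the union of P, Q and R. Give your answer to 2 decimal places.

By inclusion–exclusion:
Individual areas: |P| = 10, |Q| = 24, |R| = 24.
|P∩Q| = 0 (no overlap).
|P∩R| = 0 (no overlap).
|Q∩R|: x∈[9,10], y∈[6,8] → 1·2 = 2.
|P∩Q∩R| = 0.
|P ∪ Q ∪ R| = 58 − 2 + 0 = 56.00.

56.00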